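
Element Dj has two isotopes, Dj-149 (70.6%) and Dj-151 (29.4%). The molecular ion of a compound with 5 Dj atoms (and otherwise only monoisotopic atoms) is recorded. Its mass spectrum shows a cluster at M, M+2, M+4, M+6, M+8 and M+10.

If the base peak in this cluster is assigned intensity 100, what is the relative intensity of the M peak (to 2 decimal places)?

48.03

Binomial terms of (0.706 + 0.294)^5: M 0.1754, M+2 0.3652, M+4 0.3042, M+6 0.1267, M+8 0.0264, M+10 0.0022 → M+2 is the base peak.
P(M+2) = C(5,1) × 0.706^4 × 0.294^1 = 5 × 0.24843845 × 0.2940 = 0.365205 (base)
P(M) = C(5,0) × 0.706^5 × 0.294^0 = 1 × 0.17539754 × 1.0000 = 0.175398
Relative intensity = 0.175398 / 0.365205 × 100 = 48.03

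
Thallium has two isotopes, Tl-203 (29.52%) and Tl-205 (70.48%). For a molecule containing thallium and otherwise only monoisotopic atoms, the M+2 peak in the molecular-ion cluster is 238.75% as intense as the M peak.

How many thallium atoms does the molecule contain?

1

The M+2/M ratio from n Tl atoms is n · q/p = n · 0.7048/0.2952.
n = 2.3875 × 0.2952/0.7048 = 1.00 ≈ 1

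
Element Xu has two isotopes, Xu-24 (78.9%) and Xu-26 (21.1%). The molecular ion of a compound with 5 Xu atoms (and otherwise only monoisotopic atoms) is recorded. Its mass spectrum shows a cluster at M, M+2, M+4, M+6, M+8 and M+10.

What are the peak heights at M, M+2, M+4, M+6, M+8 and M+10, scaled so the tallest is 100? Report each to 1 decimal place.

The 5 Xu atoms are independent, so intensities follow the terms of (0.789 + 0.211)^5.
P(M) = 0.789^5 = 0.305763
P(M+2) = 5 × 0.789^4 × 0.211^1 = 0.408847
P(M+4) = 10 × 0.789^3 × 0.211^2 = 0.218673
P(M+6) = 10 × 0.789^2 × 0.211^3 = 0.058479
P(M+8) = 5 × 0.789^1 × 0.211^4 = 0.007819
P(M+10) = 0.211^5 = 0.000418
The M+2 peak is largest (0.408847); scaling to 100 gives 74.8 : 100.0 : 53.5 : 14.3 : 1.9 : 0.1.

74.8 : 100.0 : 53.5 : 14.3 : 1.9 : 0.1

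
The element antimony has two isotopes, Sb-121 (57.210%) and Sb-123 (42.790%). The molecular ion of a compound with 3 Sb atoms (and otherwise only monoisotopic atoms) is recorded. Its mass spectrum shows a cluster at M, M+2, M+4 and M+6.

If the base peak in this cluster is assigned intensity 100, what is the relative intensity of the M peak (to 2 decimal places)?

Binomial terms of (0.57210 + 0.42790)^3: M 0.1872, M+2 0.4202, M+4 0.3143, M+6 0.0783 → M+2 is the base peak.
P(M+2) = C(3,1) × 0.57210^2 × 0.42790^1 = 3 × 0.32729841 × 0.4279 = 0.420153 (base)
P(M) = C(3,0) × 0.57210^3 × 0.42790^0 = 1 × 0.18724742 × 1.0000 = 0.187247
Relative intensity = 0.187247 / 0.420153 × 100 = 44.57

44.57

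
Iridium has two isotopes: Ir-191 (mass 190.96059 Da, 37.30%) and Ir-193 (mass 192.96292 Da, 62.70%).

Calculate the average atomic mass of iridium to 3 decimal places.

Weight each isotope mass by its fractional abundance: 0.3730 × 190.96059 + 0.6270 × 192.96292
= 71.228300 + 120.987751 = 192.216051 Da

192.216 Da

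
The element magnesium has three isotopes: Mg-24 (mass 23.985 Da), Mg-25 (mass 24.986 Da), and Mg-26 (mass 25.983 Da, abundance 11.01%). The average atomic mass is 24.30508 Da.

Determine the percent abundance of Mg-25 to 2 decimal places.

Let x and y be the fractions of Mg-24 and Mg-25. Then x + y = 1 − 0.1101 = 0.8899 and 23.985x + 24.986y = 24.30508 − 0.1101×25.983 = 21.4443517.
Substituting: 23.985x + 24.986(0.8899 − x) = 21.4443517
(23.985 − 24.986)x = -0.7906897  ⇒  x = 0.78990, y = 0.10000
Mg-24: 78.99%, Mg-25: 10.00%.

10.00%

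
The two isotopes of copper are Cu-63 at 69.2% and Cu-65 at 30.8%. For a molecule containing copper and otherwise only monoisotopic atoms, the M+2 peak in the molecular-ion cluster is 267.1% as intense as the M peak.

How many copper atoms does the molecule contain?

6

The M+2/M ratio from n Cu atoms is n · q/p = n · 0.308/0.692.
n = 2.671 × 0.692/0.308 = 6.00 ≈ 6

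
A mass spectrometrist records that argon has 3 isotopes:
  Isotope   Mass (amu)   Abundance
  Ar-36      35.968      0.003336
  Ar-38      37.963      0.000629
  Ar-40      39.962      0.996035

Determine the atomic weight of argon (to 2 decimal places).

Ar = Σ fᵢ·mᵢ = 0.003336 × 35.968 + 0.000629 × 37.963 + 0.996035 × 39.962
= 0.1200 + 0.0239 + 39.8036 = 39.9475 amu

39.95 amu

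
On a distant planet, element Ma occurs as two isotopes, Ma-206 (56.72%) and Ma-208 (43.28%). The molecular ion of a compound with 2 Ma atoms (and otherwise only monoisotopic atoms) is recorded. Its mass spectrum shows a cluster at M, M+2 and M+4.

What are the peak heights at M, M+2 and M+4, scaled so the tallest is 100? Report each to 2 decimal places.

65.53 : 100.00 : 38.15

Expanding (0.5672 + 0.4328)^2:
P(M) = 0.5672^2 = 0.321716
P(M+2) = 2 × 0.5672^1 × 0.4328^1 = 0.490968
P(M+4) = 0.4328^2 = 0.187316
The M+2 peak is largest (0.490968); scaling to 100 gives 65.53 : 100.00 : 38.15.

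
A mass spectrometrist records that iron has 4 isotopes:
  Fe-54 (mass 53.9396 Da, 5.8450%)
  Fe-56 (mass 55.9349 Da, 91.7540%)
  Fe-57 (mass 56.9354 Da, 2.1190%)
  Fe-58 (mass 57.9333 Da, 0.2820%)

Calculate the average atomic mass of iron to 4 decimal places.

Weight each isotope mass by its fractional abundance: 0.058450 × 53.9396 + 0.917540 × 55.9349 + 0.021190 × 56.9354 + 0.002820 × 57.9333
= 3.15277 + 51.32251 + 1.20646 + 0.16337 = 55.84511 Da

55.8451 Da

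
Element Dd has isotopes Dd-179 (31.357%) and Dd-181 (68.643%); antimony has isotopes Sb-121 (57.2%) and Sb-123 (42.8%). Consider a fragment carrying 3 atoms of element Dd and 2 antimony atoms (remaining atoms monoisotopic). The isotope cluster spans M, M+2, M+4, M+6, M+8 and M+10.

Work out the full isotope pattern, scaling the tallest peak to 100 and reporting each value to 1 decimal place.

Element Dd pattern (n=3): 0.03083213 : 0.20248205 : 0.44324952 : 0.32343631
Antimony pattern (n=2): 0.327184 : 0.489632 : 0.183184
Convolve the two distributions (both contribute in 2-u steps):
  M: 0.03083213×0.327184 = 0.010088
  M+2: 0.03083213×0.489632 + 0.20248205×0.327184 = 0.081345
  M+4: 0.03083213×0.183184 + 0.20248205×0.489632 + 0.44324952×0.327184 = 0.249814
  M+6: 0.20248205×0.183184 + 0.44324952×0.489632 + 0.32343631×0.327184 = 0.359944
  M+8: 0.44324952×0.183184 + 0.32343631×0.489632 = 0.239561
  M+10: 0.32343631×0.183184 = 0.059248
Scale to base peak (0.359944) = 100: 2.8 : 22.6 : 69.4 : 100.0 : 66.6 : 16.5

2.8 : 22.6 : 69.4 : 100.0 : 66.6 : 16.5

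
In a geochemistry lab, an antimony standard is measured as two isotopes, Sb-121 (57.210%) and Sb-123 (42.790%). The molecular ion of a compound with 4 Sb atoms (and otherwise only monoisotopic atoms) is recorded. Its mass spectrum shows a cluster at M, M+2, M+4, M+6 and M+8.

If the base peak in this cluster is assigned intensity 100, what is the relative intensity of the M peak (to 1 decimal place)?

29.8

(0.57210 + 0.42790)^4 gives M 0.1071, M+2 0.3205, M+4 0.3596, M+6 0.1793, M+8 0.0335; the largest is M+4.
P(M+4) = C(4,2) × 0.57210^2 × 0.42790^2 = 6 × 0.32729841 × 0.18309841 = 0.359567 (base)
P(M) = C(4,0) × 0.57210^4 × 0.42790^0 = 1 × 0.10712425 × 1.0000 = 0.107124
Relative intensity = 0.107124 / 0.359567 × 100 = 29.8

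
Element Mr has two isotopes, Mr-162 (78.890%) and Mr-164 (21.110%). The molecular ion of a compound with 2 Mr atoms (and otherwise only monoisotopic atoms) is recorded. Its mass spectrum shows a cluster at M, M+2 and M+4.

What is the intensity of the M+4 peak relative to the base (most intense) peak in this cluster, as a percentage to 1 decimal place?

(0.78890 + 0.21110)^2 gives M 0.6224, M+2 0.3331, M+4 0.0446; the largest is M.
P(M) = C(2,0) × 0.78890^2 × 0.21110^0 = 1 × 0.62236321 × 1.0000 = 0.622363 (base)
P(M+4) = C(2,2) × 0.78890^0 × 0.21110^2 = 1 × 1.0000 × 0.04456321 = 0.044563
Relative intensity = 0.044563 / 0.622363 × 100 = 7.2

7.2%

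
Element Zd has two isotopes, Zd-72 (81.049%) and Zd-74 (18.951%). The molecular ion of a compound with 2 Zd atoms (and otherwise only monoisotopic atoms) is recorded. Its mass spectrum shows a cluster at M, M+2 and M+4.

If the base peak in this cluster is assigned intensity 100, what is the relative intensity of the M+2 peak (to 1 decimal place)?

(0.81049 + 0.18951)^2 gives M 0.6569, M+2 0.3072, M+4 0.0359; the largest is M.
P(M) = C(2,0) × 0.81049^2 × 0.18951^0 = 1 × 0.65689404 × 1.0000 = 0.656894 (base)
P(M+2) = C(2,1) × 0.81049^1 × 0.18951^1 = 2 × 0.81049 × 0.18951 = 0.307192
Relative intensity = 0.307192 / 0.656894 × 100 = 46.8

46.8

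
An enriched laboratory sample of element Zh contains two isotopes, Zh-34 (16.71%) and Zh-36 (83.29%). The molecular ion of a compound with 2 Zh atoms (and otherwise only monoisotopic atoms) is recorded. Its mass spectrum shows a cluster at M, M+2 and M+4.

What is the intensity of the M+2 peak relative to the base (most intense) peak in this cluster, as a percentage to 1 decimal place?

(0.1671 + 0.8329)^2 gives M 0.0279, M+2 0.2784, M+4 0.6937; the largest is M+4.
P(M+4) = C(2,2) × 0.1671^0 × 0.8329^2 = 1 × 1.0000 × 0.69372241 = 0.693722 (base)
P(M+2) = C(2,1) × 0.1671^1 × 0.8329^1 = 2 × 0.1671 × 0.8329 = 0.278355
Relative intensity = 0.278355 / 0.693722 × 100 = 40.1

40.1%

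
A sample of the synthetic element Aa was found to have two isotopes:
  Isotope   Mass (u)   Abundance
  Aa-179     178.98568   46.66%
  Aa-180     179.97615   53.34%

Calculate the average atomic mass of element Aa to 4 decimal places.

Weight each isotope mass by its fractional abundance: 0.4666 × 178.98568 + 0.5334 × 179.97615
= 83.514718 + 95.999278 = 179.513996 u

179.5140 u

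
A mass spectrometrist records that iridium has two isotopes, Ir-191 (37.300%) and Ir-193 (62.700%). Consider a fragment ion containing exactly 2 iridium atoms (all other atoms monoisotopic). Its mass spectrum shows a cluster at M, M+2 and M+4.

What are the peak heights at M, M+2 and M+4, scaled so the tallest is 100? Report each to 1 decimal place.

The 2 Ir atoms are independent, so intensities follow the terms of (0.37300 + 0.62700)^2.
P(M) = 0.37300^2 = 0.139129
P(M+2) = 2 × 0.37300^1 × 0.62700^1 = 0.467742
P(M+4) = 0.62700^2 = 0.393129
The M+2 peak is largest (0.467742); scaling to 100 gives 29.7 : 100.0 : 84.0.

29.7 : 100.0 : 84.0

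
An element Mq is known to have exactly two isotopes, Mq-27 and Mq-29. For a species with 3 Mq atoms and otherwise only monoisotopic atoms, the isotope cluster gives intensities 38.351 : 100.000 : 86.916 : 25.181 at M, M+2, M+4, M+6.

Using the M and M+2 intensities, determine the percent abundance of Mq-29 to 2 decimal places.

46.50%

Write p for the Mq-27 fraction. I(M+2)/I(M) = [C(3,1)·p^2·(1−p)] / p^3 = 3·(1−p)/p = 100.000/38.351 = 2.6075
(1−p)/p = 2.6075/3 = 0.8692  ⇒  p = 1/(1 + 0.8692) = 0.5350
Mq-27: 53.50%, Mq-29: 46.50%.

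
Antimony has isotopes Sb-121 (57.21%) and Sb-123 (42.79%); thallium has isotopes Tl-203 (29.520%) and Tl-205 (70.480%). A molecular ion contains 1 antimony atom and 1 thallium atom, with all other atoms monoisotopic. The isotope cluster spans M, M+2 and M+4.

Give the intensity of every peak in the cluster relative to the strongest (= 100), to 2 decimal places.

31.89 : 100.00 : 56.95

Antimony pattern (n=1): 0.5721 : 0.4279
Thallium pattern (n=1): 0.2952 : 0.7048
Convolve the two distributions (both contribute in 2-u steps):
  M: 0.5721×0.2952 = 0.168884
  M+2: 0.5721×0.7048 + 0.4279×0.2952 = 0.529532
  M+4: 0.4279×0.7048 = 0.301584
Scale to base peak (0.529532) = 100: 31.89 : 100.00 : 56.95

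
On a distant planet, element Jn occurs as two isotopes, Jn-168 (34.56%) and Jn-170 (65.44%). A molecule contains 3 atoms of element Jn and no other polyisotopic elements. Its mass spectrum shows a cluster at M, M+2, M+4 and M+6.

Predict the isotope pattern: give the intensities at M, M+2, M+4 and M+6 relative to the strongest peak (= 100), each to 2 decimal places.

Each Jn atom is independently Jn-168 (p = 0.3456) or Jn-170 (q = 0.6544); the cluster is the binomial expansion (p + q)^3.
P(M) = 0.3456^3 = 0.041278
P(M+2) = 3 × 0.3456^2 × 0.6544^1 = 0.234483
P(M+4) = 3 × 0.3456^1 × 0.6544^2 = 0.443999
P(M+6) = 0.6544^3 = 0.280240
The M+4 peak is largest (0.443999); scaling to 100 gives 9.30 : 52.81 : 100.00 : 63.12.

9.30 : 52.81 : 100.00 : 63.12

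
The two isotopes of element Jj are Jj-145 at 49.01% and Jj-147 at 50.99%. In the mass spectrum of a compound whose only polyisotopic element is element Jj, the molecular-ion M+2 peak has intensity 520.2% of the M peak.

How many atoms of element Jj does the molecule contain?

5

The M+2/M ratio from n Jj atoms is n · q/p = n · 0.5099/0.4901.
n = 5.202 × 0.4901/0.5099 = 5.00 ≈ 5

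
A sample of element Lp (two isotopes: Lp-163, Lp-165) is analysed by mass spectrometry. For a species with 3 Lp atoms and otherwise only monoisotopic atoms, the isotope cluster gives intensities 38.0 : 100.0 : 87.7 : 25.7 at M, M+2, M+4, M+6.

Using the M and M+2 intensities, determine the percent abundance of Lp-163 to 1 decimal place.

53.3%

Let p = fractional abundance of Lp-163. I(M+2)/I(M) = [C(3,1)·p^2·(1−p)] / p^3 = 3·(1−p)/p = 100.0/38.0 = 2.6316
(1−p)/p = 2.6316/3 = 0.8772  ⇒  p = 1/(1 + 0.8772) = 0.5327
Lp-163: 53.3%, Lp-165: 46.7%.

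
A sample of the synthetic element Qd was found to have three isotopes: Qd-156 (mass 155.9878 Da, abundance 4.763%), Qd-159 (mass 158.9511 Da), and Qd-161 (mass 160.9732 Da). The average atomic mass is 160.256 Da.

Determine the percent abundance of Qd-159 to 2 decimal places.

Let x and y be the fractions of Qd-159 and Qd-161. Then x + y = 1 − 0.04763 = 0.95237 and 158.9511x + 160.9732y = 160.256 − 0.04763×155.9878 = 152.826301086.
Substituting: 158.9511x + 160.9732(0.95237 − x) = 152.826301086
(158.9511 − 160.9732)x = -0.479745398  ⇒  x = 0.23725, y = 0.71512
Qd-159: 23.73%, Qd-161: 71.51%.

23.73%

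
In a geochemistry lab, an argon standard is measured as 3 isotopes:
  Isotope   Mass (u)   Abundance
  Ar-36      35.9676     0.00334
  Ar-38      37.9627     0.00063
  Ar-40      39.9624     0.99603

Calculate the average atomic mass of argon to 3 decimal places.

The abundance-weighted mean is 0.00334 × 35.9676 + 0.00063 × 37.9627 + 0.99603 × 39.9624
= 0.12013 + 0.02392 + 39.80375 = 39.94780 u

39.948 u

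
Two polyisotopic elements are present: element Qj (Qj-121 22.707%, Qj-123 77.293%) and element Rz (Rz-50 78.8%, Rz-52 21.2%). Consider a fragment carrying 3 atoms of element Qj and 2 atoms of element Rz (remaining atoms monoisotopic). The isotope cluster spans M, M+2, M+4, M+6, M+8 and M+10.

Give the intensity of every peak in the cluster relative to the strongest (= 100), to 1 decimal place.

1.7 : 18.3 : 68.5 : 100.0 : 40.3 : 4.8

Element Qj pattern (n=3): 0.01170791 : 0.11955863 : 0.40696901 : 0.46176445
Element Rz pattern (n=2): 0.620944 : 0.334112 : 0.044944
Convolve the two distributions (both contribute in 2-u steps):
  M: 0.01170791×0.620944 = 0.007270
  M+2: 0.01170791×0.334112 + 0.11955863×0.620944 = 0.078151
  M+4: 0.01170791×0.044944 + 0.11955863×0.334112 + 0.40696901×0.620944 = 0.293177
  M+6: 0.11955863×0.044944 + 0.40696901×0.334112 + 0.46176445×0.620944 = 0.428077
  M+8: 0.40696901×0.044944 + 0.46176445×0.334112 = 0.172572
  M+10: 0.46176445×0.044944 = 0.020754
Scale to base peak (0.428077) = 100: 1.7 : 18.3 : 68.5 : 100.0 : 40.3 : 4.8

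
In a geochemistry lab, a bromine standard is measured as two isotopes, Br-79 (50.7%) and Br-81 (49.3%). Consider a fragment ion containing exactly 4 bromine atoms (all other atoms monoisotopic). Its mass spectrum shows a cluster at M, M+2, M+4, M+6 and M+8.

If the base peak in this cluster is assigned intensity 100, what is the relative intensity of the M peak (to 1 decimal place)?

17.6

Term probabilities: M 0.0661, M+2 0.2570, M+4 0.3749, M+6 0.2430, M+8 0.0591. Base peak = M+4.
P(M+4) = C(4,2) × 0.507^2 × 0.493^2 = 6 × 0.257049 × 0.243049 = 0.374853 (base)
P(M) = C(4,0) × 0.507^4 × 0.493^0 = 1 × 0.06607419 × 1.0000 = 0.066074
Relative intensity = 0.066074 / 0.374853 × 100 = 17.6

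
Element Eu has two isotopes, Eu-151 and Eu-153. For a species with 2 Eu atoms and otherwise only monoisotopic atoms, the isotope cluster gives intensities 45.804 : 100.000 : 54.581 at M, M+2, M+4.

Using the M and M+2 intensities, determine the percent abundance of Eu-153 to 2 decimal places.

Write p for the Eu-151 fraction. I(M+2)/I(M) = [C(2,1)·p^1·(1−p)] / p^2 = 2·(1−p)/p = 100.000/45.804 = 2.1832
(1−p)/p = 2.1832/2 = 1.0916  ⇒  p = 1/(1 + 1.0916) = 0.4781
Eu-151: 47.81%, Eu-153: 52.19%.

52.19%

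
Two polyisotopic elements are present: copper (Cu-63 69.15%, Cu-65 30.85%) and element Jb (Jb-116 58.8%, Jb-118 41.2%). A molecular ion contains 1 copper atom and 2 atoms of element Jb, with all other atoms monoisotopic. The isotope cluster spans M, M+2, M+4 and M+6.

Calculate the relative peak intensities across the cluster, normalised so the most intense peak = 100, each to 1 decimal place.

Copper pattern (n=1): 0.6915 : 0.3085
Element Jb pattern (n=2): 0.345744 : 0.484512 : 0.169744
Convolve the two distributions (both contribute in 2-u steps):
  M: 0.6915×0.345744 = 0.239082
  M+2: 0.6915×0.484512 + 0.3085×0.345744 = 0.441702
  M+4: 0.6915×0.169744 + 0.3085×0.484512 = 0.266850
  M+6: 0.3085×0.169744 = 0.052366
Scale to base peak (0.441702) = 100: 54.1 : 100.0 : 60.4 : 11.9

54.1 : 100.0 : 60.4 : 11.9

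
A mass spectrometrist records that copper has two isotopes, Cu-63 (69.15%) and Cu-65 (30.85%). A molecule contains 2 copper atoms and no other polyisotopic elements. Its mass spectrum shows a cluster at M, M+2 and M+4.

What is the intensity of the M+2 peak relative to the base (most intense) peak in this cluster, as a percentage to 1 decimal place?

Binomial terms of (0.6915 + 0.3085)^2: M 0.4782, M+2 0.4267, M+4 0.0952 → M is the base peak.
P(M) = C(2,0) × 0.6915^2 × 0.3085^0 = 1 × 0.47817225 × 1.0000 = 0.478172 (base)
P(M+2) = C(2,1) × 0.6915^1 × 0.3085^1 = 2 × 0.6915 × 0.3085 = 0.426656
Relative intensity = 0.426656 / 0.478172 × 100 = 89.2

89.2%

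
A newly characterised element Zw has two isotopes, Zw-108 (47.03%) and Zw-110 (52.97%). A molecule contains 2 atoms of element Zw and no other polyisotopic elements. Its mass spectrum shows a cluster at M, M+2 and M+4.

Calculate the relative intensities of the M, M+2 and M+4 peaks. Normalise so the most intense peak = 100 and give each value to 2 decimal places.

44.39 : 100.00 : 56.32

Each Zw atom is independently Zw-108 (p = 0.4703) or Zw-110 (q = 0.5297); the cluster is the binomial expansion (p + q)^2.
P(M) = 0.4703^2 = 0.221182
P(M+2) = 2 × 0.4703^1 × 0.5297^1 = 0.498236
P(M+4) = 0.5297^2 = 0.280582
The M+2 peak is largest (0.498236); scaling to 100 gives 44.39 : 100.00 : 56.32.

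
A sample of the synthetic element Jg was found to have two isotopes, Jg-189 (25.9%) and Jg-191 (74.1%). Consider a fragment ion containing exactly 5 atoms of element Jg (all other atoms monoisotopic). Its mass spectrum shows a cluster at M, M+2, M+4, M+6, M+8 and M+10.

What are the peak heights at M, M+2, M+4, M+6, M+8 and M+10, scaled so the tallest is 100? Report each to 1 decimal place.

0.3 : 4.3 : 24.4 : 69.9 : 100.0 : 57.2

The 5 Jg atoms are independent, so intensities follow the terms of (0.259 + 0.741)^5.
P(M) = 0.259^5 = 0.001165
P(M+2) = 5 × 0.259^4 × 0.741^1 = 0.016672
P(M+4) = 10 × 0.259^3 × 0.741^2 = 0.095397
P(M+6) = 10 × 0.259^2 × 0.741^3 = 0.272932
P(M+8) = 5 × 0.259^1 × 0.741^4 = 0.390429
P(M+10) = 0.741^5 = 0.223404
The M+8 peak is largest (0.390429); scaling to 100 gives 0.3 : 4.3 : 24.4 : 69.9 : 100.0 : 57.2.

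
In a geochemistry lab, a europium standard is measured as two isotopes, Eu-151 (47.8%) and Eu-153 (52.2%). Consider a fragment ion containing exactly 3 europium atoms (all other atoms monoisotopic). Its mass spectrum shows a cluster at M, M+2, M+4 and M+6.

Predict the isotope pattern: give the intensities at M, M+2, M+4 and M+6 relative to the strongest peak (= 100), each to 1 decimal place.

28.0 : 91.6 : 100.0 : 36.4

Each Eu atom is independently Eu-151 (p = 0.478) or Eu-153 (q = 0.522); the cluster is the binomial expansion (p + q)^3.
P(M) = 0.478^3 = 0.109215
P(M+2) = 3 × 0.478^2 × 0.522^1 = 0.357806
P(M+4) = 3 × 0.478^1 × 0.522^2 = 0.390742
P(M+6) = 0.522^3 = 0.142237
The M+4 peak is largest (0.390742); scaling to 100 gives 28.0 : 91.6 : 100.0 : 36.4.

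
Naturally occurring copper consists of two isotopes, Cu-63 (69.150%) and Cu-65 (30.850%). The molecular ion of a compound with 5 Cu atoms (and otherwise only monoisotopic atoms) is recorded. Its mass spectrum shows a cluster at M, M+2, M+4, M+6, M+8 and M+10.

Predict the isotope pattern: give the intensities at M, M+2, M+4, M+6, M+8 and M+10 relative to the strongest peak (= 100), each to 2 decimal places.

44.83 : 100.00 : 89.23 : 39.81 : 8.88 : 0.79

The 5 Cu atoms are independent, so intensities follow the terms of (0.69150 + 0.30850)^5.
P(M) = 0.69150^5 = 0.158111
P(M+2) = 5 × 0.69150^4 × 0.30850^1 = 0.352691
P(M+4) = 10 × 0.69150^3 × 0.30850^2 = 0.314693
P(M+6) = 10 × 0.69150^2 × 0.30850^3 = 0.140394
P(M+8) = 5 × 0.69150^1 × 0.30850^4 = 0.031317
P(M+10) = 0.30850^5 = 0.002794
The M+2 peak is largest (0.352691); scaling to 100 gives 44.83 : 100.00 : 89.23 : 39.81 : 8.88 : 0.79.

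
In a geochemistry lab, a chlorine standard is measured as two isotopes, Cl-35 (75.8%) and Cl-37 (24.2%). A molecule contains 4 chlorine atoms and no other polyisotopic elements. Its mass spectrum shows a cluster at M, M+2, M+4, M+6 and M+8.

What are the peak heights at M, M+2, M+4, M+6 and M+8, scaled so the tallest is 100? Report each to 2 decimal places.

The 4 Cl atoms are independent, so intensities follow the terms of (0.758 + 0.242)^4.
P(M) = 0.758^4 = 0.330124
P(M+2) = 4 × 0.758^3 × 0.242^1 = 0.421583
P(M+4) = 6 × 0.758^2 × 0.242^2 = 0.201893
P(M+6) = 4 × 0.758^1 × 0.242^3 = 0.042971
P(M+8) = 0.242^4 = 0.003430
The M+2 peak is largest (0.421583); scaling to 100 gives 78.31 : 100.00 : 47.89 : 10.19 : 0.81.

78.31 : 100.00 : 47.89 : 10.19 : 0.81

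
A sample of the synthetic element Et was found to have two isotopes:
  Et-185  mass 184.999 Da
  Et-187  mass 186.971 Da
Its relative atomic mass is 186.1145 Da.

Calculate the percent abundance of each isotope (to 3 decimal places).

Let x be the fractional abundance of Et-185; then Et-187 has abundance 1 − x.
184.999·x + 186.971·(1 − x) = 186.1145
(184.999 − 186.971)·x = 186.1145 − 186.971
x = -0.8565 / -1.972 = 0.43433 → 43.433% Et-185, 56.567% Et-187.

Et-185: 43.433%, Et-187: 56.567%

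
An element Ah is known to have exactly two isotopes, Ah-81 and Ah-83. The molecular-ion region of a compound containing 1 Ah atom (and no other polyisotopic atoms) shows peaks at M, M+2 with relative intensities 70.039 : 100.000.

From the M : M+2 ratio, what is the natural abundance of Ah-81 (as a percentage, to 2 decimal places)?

41.19%

Write p for the Ah-81 fraction. I(M+2)/I(M) = [C(1,1)·p^0·(1−p)] / p^1 = 1·(1−p)/p = 100.000/70.039 = 1.4278
(1−p)/p = 1.4278/1 = 1.4278  ⇒  p = 1/(1 + 1.4278) = 0.4119
Ah-81: 41.19%, Ah-83: 58.81%.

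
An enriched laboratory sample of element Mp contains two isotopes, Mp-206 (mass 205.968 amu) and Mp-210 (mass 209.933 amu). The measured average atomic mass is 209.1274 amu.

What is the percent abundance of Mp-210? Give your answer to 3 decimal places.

With x = fraction of Mp-206 (so Mp-210 is 1 − x):
205.968·x + 209.933·(1 − x) = 209.1274
(205.968 − 209.933)·x = 209.1274 − 209.933
x = -0.8056 / -3.965 = 0.20318 → 20.318% Mp-206, 79.682% Mp-210.

79.682%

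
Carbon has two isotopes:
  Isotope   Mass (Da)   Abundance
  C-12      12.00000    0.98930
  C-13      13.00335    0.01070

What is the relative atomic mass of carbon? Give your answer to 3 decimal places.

Ar = Σ fᵢ·mᵢ = 0.98930 × 12.00000 + 0.01070 × 13.00335
= 11.871600 + 0.139136 = 12.010736 Da

12.011 Da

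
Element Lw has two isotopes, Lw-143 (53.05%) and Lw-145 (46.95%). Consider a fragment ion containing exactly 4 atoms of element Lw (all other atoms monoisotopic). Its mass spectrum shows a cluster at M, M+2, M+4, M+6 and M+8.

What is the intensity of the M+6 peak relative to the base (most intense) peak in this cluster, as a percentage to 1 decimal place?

Binomial terms of (0.5305 + 0.4695)^4: M 0.0792, M+2 0.2804, M+4 0.3722, M+6 0.2196, M+8 0.0486 → M+4 is the base peak.
P(M+4) = C(4,2) × 0.5305^2 × 0.4695^2 = 6 × 0.28143025 × 0.22043025 = 0.372214 (base)
P(M+6) = C(4,3) × 0.5305^1 × 0.4695^3 = 4 × 0.5305 × 0.103492 = 0.219610
Relative intensity = 0.219610 / 0.372214 × 100 = 59.0

59.0%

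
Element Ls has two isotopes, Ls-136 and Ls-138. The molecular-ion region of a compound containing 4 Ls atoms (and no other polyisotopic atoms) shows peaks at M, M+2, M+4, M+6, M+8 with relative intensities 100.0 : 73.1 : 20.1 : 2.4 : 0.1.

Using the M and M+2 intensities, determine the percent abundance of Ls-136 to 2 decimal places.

84.55%

If p is the fraction of Ls that is Ls-136, then I(M+2)/I(M) = [C(4,1)·p^3·(1−p)] / p^4 = 4·(1−p)/p = 73.1/100.0 = 0.7310
(1−p)/p = 0.7310/4 = 0.1827  ⇒  p = 1/(1 + 0.1827) = 0.8455
Ls-136: 84.55%, Ls-138: 15.45%.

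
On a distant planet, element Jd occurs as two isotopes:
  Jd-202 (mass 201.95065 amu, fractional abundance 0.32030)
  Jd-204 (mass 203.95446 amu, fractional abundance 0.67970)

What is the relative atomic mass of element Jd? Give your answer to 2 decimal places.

The abundance-weighted mean is 0.32030 × 201.95065 + 0.67970 × 203.95446
= 64.684793 + 138.627846 = 203.312639 amu

203.31 amu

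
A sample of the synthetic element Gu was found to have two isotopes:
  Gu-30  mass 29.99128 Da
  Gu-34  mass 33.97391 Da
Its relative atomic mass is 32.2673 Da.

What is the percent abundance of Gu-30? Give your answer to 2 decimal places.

42.85%

Let x be the fractional abundance of Gu-30; then Gu-34 has abundance 1 − x.
29.99128·x + 33.97391·(1 − x) = 32.2673
(29.99128 − 33.97391)·x = 32.2673 − 33.97391
x = -1.70661 / -3.98263 = 0.42851 → 42.85% Gu-30, 57.15% Gu-34.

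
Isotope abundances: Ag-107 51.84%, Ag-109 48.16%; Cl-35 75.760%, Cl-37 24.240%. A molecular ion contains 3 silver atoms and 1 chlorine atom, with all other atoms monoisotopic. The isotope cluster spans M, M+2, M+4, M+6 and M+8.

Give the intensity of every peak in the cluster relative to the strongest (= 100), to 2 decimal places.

Silver pattern (n=3): 0.13931407 : 0.38827347 : 0.36071085 : 0.11170161
Chlorine pattern (n=1): 0.7576 : 0.2424
Convolve the two distributions (both contribute in 2-u steps):
  M: 0.13931407×0.7576 = 0.105544
  M+2: 0.13931407×0.2424 + 0.38827347×0.7576 = 0.327926
  M+4: 0.38827347×0.2424 + 0.36071085×0.7576 = 0.367392
  M+6: 0.36071085×0.2424 + 0.11170161×0.7576 = 0.172061
  M+8: 0.11170161×0.2424 = 0.027076
Scale to base peak (0.367392) = 100: 28.73 : 89.26 : 100.00 : 46.83 : 7.37

28.73 : 89.26 : 100.00 : 46.83 : 7.37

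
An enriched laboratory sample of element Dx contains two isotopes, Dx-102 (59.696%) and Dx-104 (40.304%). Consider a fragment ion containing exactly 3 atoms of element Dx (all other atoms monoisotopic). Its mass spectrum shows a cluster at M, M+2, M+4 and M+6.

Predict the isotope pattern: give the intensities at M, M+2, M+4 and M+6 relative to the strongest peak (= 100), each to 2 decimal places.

Each Dx atom is independently Dx-102 (p = 0.59696) or Dx-104 (q = 0.40304); the cluster is the binomial expansion (p + q)^3.
P(M) = 0.59696^3 = 0.212733
P(M+2) = 3 × 0.59696^2 × 0.40304^1 = 0.430884
P(M+4) = 3 × 0.59696^1 × 0.40304^2 = 0.290913
P(M+6) = 0.40304^3 = 0.065470
The M+2 peak is largest (0.430884); scaling to 100 gives 49.37 : 100.00 : 67.52 : 15.19.

49.37 : 100.00 : 67.52 : 15.19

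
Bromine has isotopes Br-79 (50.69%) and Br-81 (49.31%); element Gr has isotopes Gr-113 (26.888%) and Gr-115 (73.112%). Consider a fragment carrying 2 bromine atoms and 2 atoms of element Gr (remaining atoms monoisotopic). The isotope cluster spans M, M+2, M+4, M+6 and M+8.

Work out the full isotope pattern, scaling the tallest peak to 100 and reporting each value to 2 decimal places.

Bromine pattern (n=2): 0.25694761 : 0.49990478 : 0.24314761
Element Gr pattern (n=2): 0.07229645 : 0.39316709 : 0.53453645
Convolve the two distributions (both contribute in 2-u steps):
  M: 0.25694761×0.07229645 = 0.018576
  M+2: 0.25694761×0.39316709 + 0.49990478×0.07229645 = 0.137165
  M+4: 0.25694761×0.53453645 + 0.49990478×0.39316709 + 0.24314761×0.07229645 = 0.351473
  M+6: 0.49990478×0.53453645 + 0.24314761×0.39316709 = 0.362815
  M+8: 0.24314761×0.53453645 = 0.129971
Scale to base peak (0.362815) = 100: 5.12 : 37.81 : 96.87 : 100.00 : 35.82

5.12 : 37.81 : 96.87 : 100.00 : 35.82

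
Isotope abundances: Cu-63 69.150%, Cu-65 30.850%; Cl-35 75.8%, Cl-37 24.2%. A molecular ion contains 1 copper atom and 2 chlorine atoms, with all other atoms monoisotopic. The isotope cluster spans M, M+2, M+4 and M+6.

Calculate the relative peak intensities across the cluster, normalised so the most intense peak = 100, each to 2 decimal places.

92.20 : 100.00 : 35.66 : 4.19

Copper pattern (n=1): 0.6915 : 0.3085
Chlorine pattern (n=2): 0.574564 : 0.366872 : 0.058564
Convolve the two distributions (both contribute in 2-u steps):
  M: 0.6915×0.574564 = 0.397311
  M+2: 0.6915×0.366872 + 0.3085×0.574564 = 0.430945
  M+4: 0.6915×0.058564 + 0.3085×0.366872 = 0.153677
  M+6: 0.3085×0.058564 = 0.018067
Scale to base peak (0.430945) = 100: 92.20 : 100.00 : 35.66 : 4.19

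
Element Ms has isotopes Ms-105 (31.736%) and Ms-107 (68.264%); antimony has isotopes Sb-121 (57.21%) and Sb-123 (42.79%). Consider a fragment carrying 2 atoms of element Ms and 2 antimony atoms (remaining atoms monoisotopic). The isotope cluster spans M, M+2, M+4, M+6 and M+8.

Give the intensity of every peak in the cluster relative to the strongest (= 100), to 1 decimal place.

8.6 : 49.9 : 100.0 : 80.3 : 22.3

Element Ms pattern (n=2): 0.10071737 : 0.43328526 : 0.46599737
Antimony pattern (n=2): 0.32729841 : 0.48960318 : 0.18309841
Convolve the two distributions (both contribute in 2-u steps):
  M: 0.10071737×0.32729841 = 0.032965
  M+2: 0.10071737×0.48960318 + 0.43328526×0.32729841 = 0.191125
  M+4: 0.10071737×0.18309841 + 0.43328526×0.48960318 + 0.46599737×0.32729841 = 0.383099
  M+6: 0.43328526×0.18309841 + 0.46599737×0.48960318 = 0.307488
  M+8: 0.46599737×0.18309841 = 0.085323
Scale to base peak (0.383099) = 100: 8.6 : 49.9 : 100.0 : 80.3 : 22.3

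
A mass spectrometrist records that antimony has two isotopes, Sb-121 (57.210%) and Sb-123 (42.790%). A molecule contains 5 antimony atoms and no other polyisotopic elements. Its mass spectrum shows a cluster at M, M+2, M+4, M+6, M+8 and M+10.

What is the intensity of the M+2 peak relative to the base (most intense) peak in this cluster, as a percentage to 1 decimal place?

Binomial terms of (0.57210 + 0.42790)^5: M 0.0613, M+2 0.2292, M+4 0.3428, M+6 0.2564, M+8 0.0959, M+10 0.0143 → M+4 is the base peak.
P(M+4) = C(5,2) × 0.57210^3 × 0.42790^2 = 10 × 0.18724742 × 0.18309841 = 0.342847 (base)
P(M+2) = C(5,1) × 0.57210^4 × 0.42790^1 = 5 × 0.10712425 × 0.4279 = 0.229192
Relative intensity = 0.229192 / 0.342847 × 100 = 66.8

66.8%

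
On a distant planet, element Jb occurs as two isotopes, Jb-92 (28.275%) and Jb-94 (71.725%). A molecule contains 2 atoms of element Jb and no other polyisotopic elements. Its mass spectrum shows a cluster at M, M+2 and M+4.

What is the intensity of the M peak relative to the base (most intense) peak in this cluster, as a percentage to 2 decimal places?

15.54%

Binomial terms of (0.28275 + 0.71725)^2: M 0.0799, M+2 0.4056, M+4 0.5144 → M+4 is the base peak.
P(M+4) = C(2,2) × 0.28275^0 × 0.71725^2 = 1 × 1.0000 × 0.51444756 = 0.514448 (base)
P(M) = C(2,0) × 0.28275^2 × 0.71725^0 = 1 × 0.07994756 × 1.0000 = 0.079948
Relative intensity = 0.079948 / 0.514448 × 100 = 15.54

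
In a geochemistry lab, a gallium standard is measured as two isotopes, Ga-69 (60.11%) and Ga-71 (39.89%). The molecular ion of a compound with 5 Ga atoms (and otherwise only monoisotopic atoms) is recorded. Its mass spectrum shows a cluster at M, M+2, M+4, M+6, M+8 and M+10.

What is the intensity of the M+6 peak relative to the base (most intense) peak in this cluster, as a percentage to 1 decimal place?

66.4%

(0.6011 + 0.3989)^5 gives M 0.0785, M+2 0.2604, M+4 0.3456, M+6 0.2293, M+8 0.0761, M+10 0.0101; the largest is M+4.
P(M+4) = C(5,2) × 0.6011^3 × 0.3989^2 = 10 × 0.21719018 × 0.15912121 = 0.345596 (base)
P(M+6) = C(5,3) × 0.6011^2 × 0.3989^3 = 10 × 0.36132121 × 0.06347345 = 0.229343
Relative intensity = 0.229343 / 0.345596 × 100 = 66.4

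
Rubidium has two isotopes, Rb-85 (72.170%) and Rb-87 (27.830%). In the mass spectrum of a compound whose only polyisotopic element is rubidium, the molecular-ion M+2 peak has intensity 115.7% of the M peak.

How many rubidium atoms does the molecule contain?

With n Rb atoms, P(M+2)/P(M) = C(n,1)·p^(n−1)q / p^n = n·q/p = n · 0.27830/0.72170.
n = 1.157 × 0.72170/0.27830 = 3.00 ≈ 3

3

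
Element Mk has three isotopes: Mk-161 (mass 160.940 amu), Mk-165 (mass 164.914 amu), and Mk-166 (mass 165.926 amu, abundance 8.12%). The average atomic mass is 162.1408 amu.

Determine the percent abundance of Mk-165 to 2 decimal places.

20.03%

The remaining 91.88% is split between Mk-161 (fraction x) and Mk-165 (fraction 0.9188 − x).
Substituting: 160.940x + 164.914(0.9188 − x) = 148.6676088
(160.940 − 164.914)x = -2.8553744  ⇒  x = 0.71851, y = 0.20029
Mk-161: 71.85%, Mk-165: 20.03%.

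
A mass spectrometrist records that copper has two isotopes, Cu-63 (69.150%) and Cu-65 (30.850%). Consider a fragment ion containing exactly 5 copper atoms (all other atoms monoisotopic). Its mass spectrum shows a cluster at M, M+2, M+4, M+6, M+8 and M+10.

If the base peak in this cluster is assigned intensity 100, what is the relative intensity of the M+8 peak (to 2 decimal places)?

8.88

Term probabilities: M 0.1581, M+2 0.3527, M+4 0.3147, M+6 0.1404, M+8 0.0313, M+10 0.0028. Base peak = M+2.
P(M+2) = C(5,1) × 0.69150^4 × 0.30850^1 = 5 × 0.2286487 × 0.3085 = 0.352691 (base)
P(M+8) = C(5,4) × 0.69150^1 × 0.30850^4 = 5 × 0.6915 × 0.00905776 = 0.031317
Relative intensity = 0.031317 / 0.352691 × 100 = 8.88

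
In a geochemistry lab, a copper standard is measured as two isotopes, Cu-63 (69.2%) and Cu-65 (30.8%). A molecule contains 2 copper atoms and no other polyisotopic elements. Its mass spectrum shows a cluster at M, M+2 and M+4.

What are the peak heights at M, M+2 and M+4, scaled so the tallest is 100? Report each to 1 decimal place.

Each Cu atom is independently Cu-63 (p = 0.692) or Cu-65 (q = 0.308); the cluster is the binomial expansion (p + q)^2.
P(M) = 0.692^2 = 0.478864
P(M+2) = 2 × 0.692^1 × 0.308^1 = 0.426272
P(M+4) = 0.308^2 = 0.094864
The M peak is largest (0.478864); scaling to 100 gives 100.0 : 89.0 : 19.8.

100.0 : 89.0 : 19.8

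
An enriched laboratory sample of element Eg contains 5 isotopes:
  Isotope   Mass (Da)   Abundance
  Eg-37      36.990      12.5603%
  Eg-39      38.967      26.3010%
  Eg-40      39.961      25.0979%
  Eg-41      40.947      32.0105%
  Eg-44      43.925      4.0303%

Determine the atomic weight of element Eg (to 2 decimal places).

Average mass = Σ (abundance × isotope mass) = 0.125603 × 36.990 + 0.263010 × 38.967 + 0.250979 × 39.961 + 0.320105 × 40.947 + 0.040303 × 43.925
= 4.6461 + 10.2487 + 10.0294 + 13.1073 + 1.7703 = 39.8018 Da

39.80 Da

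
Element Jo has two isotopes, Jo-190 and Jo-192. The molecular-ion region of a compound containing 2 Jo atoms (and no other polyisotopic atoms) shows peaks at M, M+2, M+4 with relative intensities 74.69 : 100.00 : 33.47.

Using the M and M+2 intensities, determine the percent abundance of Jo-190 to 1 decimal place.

Let p = fractional abundance of Jo-190. I(M+2)/I(M) = [C(2,1)·p^1·(1−p)] / p^2 = 2·(1−p)/p = 100.00/74.69 = 1.3389
(1−p)/p = 1.3389/2 = 0.6694  ⇒  p = 1/(1 + 0.6694) = 0.5990
Jo-190: 59.9%, Jo-192: 40.1%.

59.9%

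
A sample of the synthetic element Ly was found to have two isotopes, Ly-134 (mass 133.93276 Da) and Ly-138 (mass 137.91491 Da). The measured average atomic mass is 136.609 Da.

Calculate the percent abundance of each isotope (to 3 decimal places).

Writing the weighted mean with unknown fraction x of Ly-134:
133.93276·x + 137.91491·(1 − x) = 136.609
(133.93276 − 137.91491)·x = 136.609 − 137.91491
x = -1.30591 / -3.98215 = 0.32794 → 32.794% Ly-134, 67.206% Ly-138.

Ly-134: 32.794%, Ly-138: 67.206%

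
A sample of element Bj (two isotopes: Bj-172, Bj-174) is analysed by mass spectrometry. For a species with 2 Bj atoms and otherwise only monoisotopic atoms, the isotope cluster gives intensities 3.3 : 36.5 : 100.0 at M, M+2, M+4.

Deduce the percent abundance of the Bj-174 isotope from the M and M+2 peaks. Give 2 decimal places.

84.69%

Write p for the Bj-172 fraction. I(M+2)/I(M) = [C(2,1)·p^1·(1−p)] / p^2 = 2·(1−p)/p = 36.5/3.3 = 11.0606
(1−p)/p = 11.0606/2 = 5.5303  ⇒  p = 1/(1 + 5.5303) = 0.1531
Bj-172: 15.31%, Bj-174: 84.69%.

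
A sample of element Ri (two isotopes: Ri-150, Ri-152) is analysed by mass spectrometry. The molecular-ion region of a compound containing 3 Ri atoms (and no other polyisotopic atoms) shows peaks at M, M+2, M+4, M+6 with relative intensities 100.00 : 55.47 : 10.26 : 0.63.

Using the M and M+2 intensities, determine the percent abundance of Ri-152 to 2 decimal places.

If p is the fraction of Ri that is Ri-150, then I(M+2)/I(M) = [C(3,1)·p^2·(1−p)] / p^3 = 3·(1−p)/p = 55.47/100.00 = 0.5547
(1−p)/p = 0.5547/3 = 0.1849  ⇒  p = 1/(1 + 0.1849) = 0.8440
Ri-150: 84.40%, Ri-152: 15.60%.

15.60%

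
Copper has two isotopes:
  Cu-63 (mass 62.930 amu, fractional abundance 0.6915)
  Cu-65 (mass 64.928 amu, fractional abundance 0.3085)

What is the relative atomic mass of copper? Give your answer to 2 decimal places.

63.55 amu

The abundance-weighted mean is 0.6915 × 62.930 + 0.3085 × 64.928
= 43.5161 + 20.0303 = 63.5464 amu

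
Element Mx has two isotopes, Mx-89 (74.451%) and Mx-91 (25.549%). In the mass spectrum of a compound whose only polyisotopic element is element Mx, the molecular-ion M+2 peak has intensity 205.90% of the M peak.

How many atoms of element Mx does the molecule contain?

6

The M+2/M ratio from n Mx atoms is n · q/p = n · 0.25549/0.74451.
n = 2.0590 × 0.74451/0.25549 = 6.00 ≈ 6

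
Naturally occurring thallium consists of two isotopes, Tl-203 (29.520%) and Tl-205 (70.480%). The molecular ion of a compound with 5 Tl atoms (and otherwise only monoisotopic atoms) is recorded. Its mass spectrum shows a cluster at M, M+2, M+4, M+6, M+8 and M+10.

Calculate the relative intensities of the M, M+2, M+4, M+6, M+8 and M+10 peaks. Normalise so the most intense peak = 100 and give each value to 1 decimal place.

Each Tl atom is independently Tl-203 (p = 0.29520) or Tl-205 (q = 0.70480); the cluster is the binomial expansion (p + q)^5.
P(M) = 0.29520^5 = 0.002242
P(M+2) = 5 × 0.29520^4 × 0.70480^1 = 0.026761
P(M+4) = 10 × 0.29520^3 × 0.70480^2 = 0.127785
P(M+6) = 10 × 0.29520^2 × 0.70480^3 = 0.305092
P(M+8) = 5 × 0.29520^1 × 0.70480^4 = 0.364208
P(M+10) = 0.70480^5 = 0.173912
The M+8 peak is largest (0.364208); scaling to 100 gives 0.6 : 7.3 : 35.1 : 83.8 : 100.0 : 47.8.

0.6 : 7.3 : 35.1 : 83.8 : 100.0 : 47.8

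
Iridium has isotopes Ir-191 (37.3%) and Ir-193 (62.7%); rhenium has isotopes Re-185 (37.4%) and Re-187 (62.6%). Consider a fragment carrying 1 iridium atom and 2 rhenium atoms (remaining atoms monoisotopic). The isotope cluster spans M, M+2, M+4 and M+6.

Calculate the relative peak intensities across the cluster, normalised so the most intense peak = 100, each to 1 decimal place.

11.9 : 59.7 : 100.0 : 55.9

Iridium pattern (n=1): 0.3730 : 0.6270
Rhenium pattern (n=2): 0.139876 : 0.468248 : 0.391876
Convolve the two distributions (both contribute in 2-u steps):
  M: 0.3730×0.139876 = 0.052174
  M+2: 0.3730×0.468248 + 0.6270×0.139876 = 0.262359
  M+4: 0.3730×0.391876 + 0.6270×0.468248 = 0.439761
  M+6: 0.6270×0.391876 = 0.245706
Scale to base peak (0.439761) = 100: 11.9 : 59.7 : 100.0 : 55.9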